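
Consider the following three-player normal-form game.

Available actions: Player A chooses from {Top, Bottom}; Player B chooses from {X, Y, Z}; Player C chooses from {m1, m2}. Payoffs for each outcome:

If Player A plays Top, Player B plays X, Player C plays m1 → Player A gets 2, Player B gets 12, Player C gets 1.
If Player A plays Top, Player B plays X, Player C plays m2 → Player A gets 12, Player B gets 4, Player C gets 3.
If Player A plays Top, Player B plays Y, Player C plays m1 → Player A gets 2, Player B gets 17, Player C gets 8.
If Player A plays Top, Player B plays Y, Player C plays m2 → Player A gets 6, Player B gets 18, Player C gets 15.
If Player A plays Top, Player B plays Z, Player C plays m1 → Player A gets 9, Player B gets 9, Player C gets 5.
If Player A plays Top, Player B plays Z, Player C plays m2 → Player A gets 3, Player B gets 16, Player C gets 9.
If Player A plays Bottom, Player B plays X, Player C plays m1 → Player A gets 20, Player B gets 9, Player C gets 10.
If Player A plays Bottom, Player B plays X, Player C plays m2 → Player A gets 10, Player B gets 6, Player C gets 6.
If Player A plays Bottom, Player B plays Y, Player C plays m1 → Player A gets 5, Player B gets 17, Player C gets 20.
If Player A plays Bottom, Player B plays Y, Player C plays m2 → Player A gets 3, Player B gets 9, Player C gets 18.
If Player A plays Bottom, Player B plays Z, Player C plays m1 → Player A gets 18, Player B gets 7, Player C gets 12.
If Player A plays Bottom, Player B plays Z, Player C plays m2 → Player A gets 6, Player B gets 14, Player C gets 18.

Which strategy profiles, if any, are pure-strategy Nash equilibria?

(Top, X, m1): Player A can switch to Bottom (2 → 20). Not NE.
(Top, X, m2): Player B can switch to Y (4 → 18). Not NE.
(Top, Y, m1): Player A can switch to Bottom (2 → 5). Not NE.
(Top, Y, m2): Player A gets 6, best alternative 3; Player B gets 18, best alternative 16; Player C gets 15, best alternative 8. No profitable deviation — NE.
(Top, Z, m1): Player A can switch to Bottom (9 → 18). Not NE.
(Top, Z, m2): Player A can switch to Bottom (3 → 6). Not NE.
(Bottom, X, m1): Player B can switch to Y (9 → 17). Not NE.
(Bottom, Y, m1): Player A gets 5, best alternative 2; Player B gets 17, best alternative 9; Player C gets 20, best alternative 18. No profitable deviation — NE.
(Bottom, Z, m2): Player A gets 6, best alternative 3; Player B gets 14, best alternative 9; Player C gets 18, best alternative 12. No profitable deviation — NE.
(The remaining 3 profiles each have a profitable deviation by the same check.)

The pure Nash equilibria are (Top, Y, m2), (Bottom, Y, m1), (Bottom, Z, m2).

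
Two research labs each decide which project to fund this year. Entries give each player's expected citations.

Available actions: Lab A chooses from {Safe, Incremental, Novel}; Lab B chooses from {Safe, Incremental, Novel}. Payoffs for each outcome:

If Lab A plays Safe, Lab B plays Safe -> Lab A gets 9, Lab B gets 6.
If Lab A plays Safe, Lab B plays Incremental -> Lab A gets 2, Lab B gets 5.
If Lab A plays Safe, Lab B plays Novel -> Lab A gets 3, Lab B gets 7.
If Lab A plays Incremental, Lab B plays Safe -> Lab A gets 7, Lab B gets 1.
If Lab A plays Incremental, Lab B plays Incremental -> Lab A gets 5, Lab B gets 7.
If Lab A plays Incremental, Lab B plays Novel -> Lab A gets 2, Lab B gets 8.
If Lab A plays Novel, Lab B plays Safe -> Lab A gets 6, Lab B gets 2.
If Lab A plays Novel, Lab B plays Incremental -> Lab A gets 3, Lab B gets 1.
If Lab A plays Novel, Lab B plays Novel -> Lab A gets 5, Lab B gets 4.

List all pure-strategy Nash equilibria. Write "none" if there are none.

Pure NE: (Novel, Novel)

Lab A against Safe: payoffs 9, 7, 6 → best response Safe.
Lab A against Incremental: payoffs 2, 5, 3 → best response Incremental.
Lab A against Novel: payoffs 3, 2, 5 → best response Novel.
Lab B against Safe: payoffs 6, 5, 7 → best response Novel.
Lab B against Incremental: payoffs 1, 7, 8 → best response Novel.
Lab B against Novel: payoffs 2, 1, 4 → best response Novel.
Mutual best responses: (Novel, Novel).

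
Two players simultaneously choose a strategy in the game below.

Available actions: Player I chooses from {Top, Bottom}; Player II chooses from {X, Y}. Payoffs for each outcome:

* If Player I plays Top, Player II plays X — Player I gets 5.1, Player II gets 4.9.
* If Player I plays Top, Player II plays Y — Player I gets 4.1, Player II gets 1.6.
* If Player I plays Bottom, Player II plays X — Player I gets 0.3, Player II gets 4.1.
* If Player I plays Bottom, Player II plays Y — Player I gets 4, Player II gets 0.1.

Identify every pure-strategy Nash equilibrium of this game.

Pure NE: (Top, X)

For each strategy profile, look for a profitable unilateral deviation.
(Top, X): Player I gets 5.1, best alternative 0.3; Player II gets 4.9, best alternative 1.6. No profitable deviation — NE.
(Top, Y): Player II can switch to X (1.6 → 4.9). Not NE.
(Bottom, X): Player I can switch to Top (0.3 → 5.1). Not NE.
(Bottom, Y): Player I can switch to Top (4 → 4.1). Not NE.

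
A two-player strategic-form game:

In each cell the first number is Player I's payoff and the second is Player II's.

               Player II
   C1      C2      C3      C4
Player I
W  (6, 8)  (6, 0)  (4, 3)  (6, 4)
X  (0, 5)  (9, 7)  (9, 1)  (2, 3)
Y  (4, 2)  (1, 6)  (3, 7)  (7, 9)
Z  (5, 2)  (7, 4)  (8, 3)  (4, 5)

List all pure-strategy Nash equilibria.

Pure-strategy Nash equilibria: (W, C1), (X, C2), (Y, C4)

Mark each player's best response to every combination of opponents' strategies; a profile where every player is best-responding is a pure Nash equilibrium.
Player I against C1: payoffs 6, 0, 4, 5 → best response W.
Player I against C2: payoffs 6, 9, 1, 7 → best response X.
Player I against C3: payoffs 4, 9, 3, 8 → best response X.
Player I against C4: payoffs 6, 2, 7, 4 → best response Y.
Player II against W: payoffs 8, 0, 3, 4 → best response C1.
Player II against X: payoffs 5, 7, 1, 3 → best response C2.
Player II against Y: payoffs 2, 6, 7, 9 → best response C4.
Player II against Z: payoffs 2, 4, 3, 5 → best response C4.
Mutual best responses: (W, C1); (X, C2); (Y, C4).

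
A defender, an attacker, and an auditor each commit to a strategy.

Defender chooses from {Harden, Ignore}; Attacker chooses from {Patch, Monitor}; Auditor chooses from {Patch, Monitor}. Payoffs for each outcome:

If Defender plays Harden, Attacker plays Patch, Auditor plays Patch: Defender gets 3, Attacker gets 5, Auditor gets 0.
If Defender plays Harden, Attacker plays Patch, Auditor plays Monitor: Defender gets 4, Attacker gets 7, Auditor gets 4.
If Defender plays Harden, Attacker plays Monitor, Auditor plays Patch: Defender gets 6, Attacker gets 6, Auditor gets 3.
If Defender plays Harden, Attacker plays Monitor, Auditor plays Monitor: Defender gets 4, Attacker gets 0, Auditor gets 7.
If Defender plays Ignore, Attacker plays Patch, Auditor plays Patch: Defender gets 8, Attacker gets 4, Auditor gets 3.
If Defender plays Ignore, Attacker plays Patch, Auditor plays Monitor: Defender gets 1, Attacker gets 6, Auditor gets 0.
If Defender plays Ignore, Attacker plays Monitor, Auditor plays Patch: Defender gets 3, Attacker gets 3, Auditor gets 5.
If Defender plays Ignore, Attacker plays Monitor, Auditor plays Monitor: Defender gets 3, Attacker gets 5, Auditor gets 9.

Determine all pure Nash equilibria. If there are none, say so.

Pure-strategy Nash equilibria: (Harden, Patch, Monitor), (Ignore, Patch, Patch)

Check each profile: it is a Nash equilibrium iff no player can strictly gain by switching unilaterally.
(Harden, Patch, Patch): Defender can switch to Ignore (3 → 8). Not NE.
(Harden, Patch, Monitor): Defender gets 4, best alternative 1; Attacker gets 7, best alternative 0; Auditor gets 4, best alternative 0. No profitable deviation — NE.
(Harden, Monitor, Patch): Auditor can switch to Monitor (3 → 7). Not NE.
(Harden, Monitor, Monitor): Attacker can switch to Patch (0 → 7). Not NE.
(Ignore, Patch, Patch): Defender gets 8, best alternative 3; Attacker gets 4, best alternative 3; Auditor gets 3, best alternative 0. No profitable deviation — NE.
(Ignore, Patch, Monitor): Defender can switch to Harden (1 → 4). Not NE.
(Ignore, Monitor, Patch): Defender can switch to Harden (3 → 6). Not NE.
(Ignore, Monitor, Monitor): Defender can switch to Harden (3 → 4). Not NE.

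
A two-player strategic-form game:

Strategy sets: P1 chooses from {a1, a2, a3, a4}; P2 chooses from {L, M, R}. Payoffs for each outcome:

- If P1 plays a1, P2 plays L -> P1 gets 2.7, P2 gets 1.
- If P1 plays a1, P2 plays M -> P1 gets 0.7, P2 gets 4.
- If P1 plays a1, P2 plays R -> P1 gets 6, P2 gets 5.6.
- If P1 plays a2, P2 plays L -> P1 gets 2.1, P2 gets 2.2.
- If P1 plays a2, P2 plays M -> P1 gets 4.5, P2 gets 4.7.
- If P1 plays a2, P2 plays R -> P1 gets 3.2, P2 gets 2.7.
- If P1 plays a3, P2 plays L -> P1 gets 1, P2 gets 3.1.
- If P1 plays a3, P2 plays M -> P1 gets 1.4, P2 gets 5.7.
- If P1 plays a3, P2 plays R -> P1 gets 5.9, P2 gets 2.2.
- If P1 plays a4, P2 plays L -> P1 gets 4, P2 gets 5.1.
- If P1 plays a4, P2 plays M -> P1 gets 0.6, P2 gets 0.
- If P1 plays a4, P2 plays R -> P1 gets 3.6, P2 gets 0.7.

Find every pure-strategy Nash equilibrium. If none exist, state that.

(a1, R) and (a2, M) and (a4, L)

(a1, L): P1 can switch to a4 (2.7 → 4). Not NE.
(a1, M): P1 can switch to a2 (0.7 → 4.5). Not NE.
(a1, R): P1 gets 6, best alternative 5.9; P2 gets 5.6, best alternative 4. No profitable deviation — NE.
(a2, L): P1 can switch to a1 (2.1 → 2.7). Not NE.
(a2, M): P1 gets 4.5, best alternative 1.4; P2 gets 4.7, best alternative 2.7. No profitable deviation — NE.
(a2, R): P1 can switch to a1 (3.2 → 6). Not NE.
(a3, L): P1 can switch to a1 (1 → 2.7). Not NE.
(a3, M): P1 can switch to a2 (1.4 → 4.5). Not NE.
(a3, R): P1 can switch to a1 (5.9 → 6). Not NE.
(a4, L): P1 gets 4, best alternative 2.7; P2 gets 5.1, best alternative 0.7. No profitable deviation — NE.
(a4, M): P1 can switch to a1 (0.6 → 0.7). Not NE.
(a4, R): P1 can switch to a1 (3.6 → 6). Not NE.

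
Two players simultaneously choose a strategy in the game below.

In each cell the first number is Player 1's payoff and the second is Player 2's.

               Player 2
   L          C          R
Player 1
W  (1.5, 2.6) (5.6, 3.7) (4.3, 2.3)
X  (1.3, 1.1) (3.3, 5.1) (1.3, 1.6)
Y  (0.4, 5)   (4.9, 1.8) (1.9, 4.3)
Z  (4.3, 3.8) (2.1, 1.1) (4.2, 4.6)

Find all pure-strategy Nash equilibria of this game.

Mark each player's best response to every combination of opponents' strategies; a profile where every player is best-responding is a pure Nash equilibrium.
Player 1 against L: payoffs 1.5, 1.3, 0.4, 4.3 → best response Z.
Player 1 against C: payoffs 5.6, 3.3, 4.9, 2.1 → best response W.
Player 1 against R: payoffs 4.3, 1.3, 1.9, 4.2 → best response W.
Player 2 against W: payoffs 2.6, 3.7, 2.3 → best response C.
Player 2 against X: payoffs 1.1, 5.1, 1.6 → best response C.
Player 2 against Y: payoffs 5, 1.8, 4.3 → best response L.
Player 2 against Z: payoffs 3.8, 1.1, 4.6 → best response R.
Mutual best responses: (W, C).

(W, C)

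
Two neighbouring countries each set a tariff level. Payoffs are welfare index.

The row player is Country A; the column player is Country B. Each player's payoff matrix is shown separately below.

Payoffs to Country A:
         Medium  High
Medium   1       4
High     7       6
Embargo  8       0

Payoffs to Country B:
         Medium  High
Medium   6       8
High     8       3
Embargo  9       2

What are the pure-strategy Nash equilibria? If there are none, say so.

(Embargo, Medium)

Country A against Medium: payoffs 1, 7, 8 → best response Embargo.
Country A against High: payoffs 4, 6, 0 → best response High.
Country B against Medium: payoffs 6, 8 → best response High.
Country B against High: payoffs 8, 3 → best response Medium.
Country B against Embargo: payoffs 9, 2 → best response Medium.
Mutual best responses: (Embargo, Medium).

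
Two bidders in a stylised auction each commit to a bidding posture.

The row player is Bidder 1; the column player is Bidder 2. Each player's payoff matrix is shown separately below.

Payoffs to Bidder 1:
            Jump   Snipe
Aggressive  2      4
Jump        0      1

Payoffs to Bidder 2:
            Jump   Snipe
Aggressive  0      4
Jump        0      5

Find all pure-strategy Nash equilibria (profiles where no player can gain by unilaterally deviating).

For each player, find the best response to each opponent profile; mutual best responses are the pure NE.
Bidder 1 against Jump: payoffs 2, 0 → best response Aggressive.
Bidder 1 against Snipe: payoffs 4, 1 → best response Aggressive.
Bidder 2 against Aggressive: payoffs 0, 4 → best response Snipe.
Bidder 2 against Jump: payoffs 0, 5 → best response Snipe.
Mutual best responses: (Aggressive, Snipe).

Pure NE: (Aggressive, Snipe)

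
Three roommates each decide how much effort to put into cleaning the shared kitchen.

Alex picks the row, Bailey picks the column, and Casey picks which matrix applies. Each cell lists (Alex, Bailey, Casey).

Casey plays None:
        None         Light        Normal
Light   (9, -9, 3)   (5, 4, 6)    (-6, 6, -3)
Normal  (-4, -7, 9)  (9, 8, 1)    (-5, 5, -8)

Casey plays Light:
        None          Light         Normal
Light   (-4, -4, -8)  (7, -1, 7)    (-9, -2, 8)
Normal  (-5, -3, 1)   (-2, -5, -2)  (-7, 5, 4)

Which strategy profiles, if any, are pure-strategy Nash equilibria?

The pure Nash equilibria are (Light, Light, Light), (Normal, Light, None), (Normal, Normal, Light).

For each strategy profile, look for a profitable unilateral deviation.
(Light, None, None): Bailey can switch to Light (-9 → 4). Not NE.
(Light, None, Light): Bailey can switch to Light (-4 → -1). Not NE.
(Light, Light, None): Alex can switch to Normal (5 → 9). Not NE.
(Light, Light, Light): Alex gets 7, best alternative -2; Bailey gets -1, best alternative -2; Casey gets 7, best alternative 6. No profitable deviation — NE.
(Light, Normal, None): Alex can switch to Normal (-6 → -5). Not NE.
(Light, Normal, Light): Alex can switch to Normal (-9 → -7). Not NE.
(Normal, None, None): Alex can switch to Light (-4 → 9). Not NE.
(Normal, None, Light): Alex can switch to Light (-5 → -4). Not NE.
(Normal, Light, None): Alex gets 9, best alternative 5; Bailey gets 8, best alternative 5; Casey gets 1, best alternative -2. No profitable deviation — NE.
(Normal, Light, Light): Alex can switch to Light (-2 → 7). Not NE.
(Normal, Normal, None): Bailey can switch to Light (5 → 8). Not NE.
(Normal, Normal, Light): Alex gets -7, best alternative -9; Bailey gets 5, best alternative -3; Casey gets 4, best alternative -8. No profitable deviation — NE.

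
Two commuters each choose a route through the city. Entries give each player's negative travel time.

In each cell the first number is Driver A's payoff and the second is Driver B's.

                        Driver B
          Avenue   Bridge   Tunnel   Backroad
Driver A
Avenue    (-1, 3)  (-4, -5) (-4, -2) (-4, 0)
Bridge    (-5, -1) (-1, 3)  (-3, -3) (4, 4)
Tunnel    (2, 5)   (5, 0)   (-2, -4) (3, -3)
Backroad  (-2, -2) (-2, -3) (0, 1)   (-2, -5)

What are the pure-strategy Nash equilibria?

Mark each player's best response to every combination of opponents' strategies; a profile where every player is best-responding is a pure Nash equilibrium.
Driver A against Avenue: payoffs -1, -5, 2, -2 → best response Tunnel.
Driver A against Bridge: payoffs -4, -1, 5, -2 → best response Tunnel.
Driver A against Tunnel: payoffs -4, -3, -2, 0 → best response Backroad.
Driver A against Backroad: payoffs -4, 4, 3, -2 → best response Bridge.
Driver B against Avenue: payoffs 3, -5, -2, 0 → best response Avenue.
Driver B against Bridge: payoffs -1, 3, -3, 4 → best response Backroad.
Driver B against Tunnel: payoffs 5, 0, -4, -3 → best response Avenue.
Driver B against Backroad: payoffs -2, -3, 1, -5 → best response Tunnel.
Mutual best responses: (Bridge, Backroad); (Tunnel, Avenue); (Backroad, Tunnel).

Pure-strategy Nash equilibria: (Bridge, Backroad); (Tunnel, Avenue); (Backroad, Tunnel)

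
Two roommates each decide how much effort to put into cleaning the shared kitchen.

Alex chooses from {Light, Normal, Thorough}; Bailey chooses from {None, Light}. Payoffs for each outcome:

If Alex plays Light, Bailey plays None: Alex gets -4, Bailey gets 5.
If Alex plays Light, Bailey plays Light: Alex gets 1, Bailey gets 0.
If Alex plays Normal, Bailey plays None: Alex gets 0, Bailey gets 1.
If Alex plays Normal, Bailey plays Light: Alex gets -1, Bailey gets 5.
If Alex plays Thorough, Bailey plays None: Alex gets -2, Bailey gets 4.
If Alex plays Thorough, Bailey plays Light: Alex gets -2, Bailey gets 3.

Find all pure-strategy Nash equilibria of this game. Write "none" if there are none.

(Light, None): Alex can switch to Normal (-4 → 0). Not NE.
(Light, Light): Bailey can switch to None (0 → 5). Not NE.
(Normal, None): Bailey can switch to Light (1 → 5). Not NE.
(Normal, Light): Alex can switch to Light (-1 → 1). Not NE.
(Thorough, None): Alex can switch to Normal (-2 → 0). Not NE.
(Thorough, Light): Alex can switch to Light (-2 → 1). Not NE.

none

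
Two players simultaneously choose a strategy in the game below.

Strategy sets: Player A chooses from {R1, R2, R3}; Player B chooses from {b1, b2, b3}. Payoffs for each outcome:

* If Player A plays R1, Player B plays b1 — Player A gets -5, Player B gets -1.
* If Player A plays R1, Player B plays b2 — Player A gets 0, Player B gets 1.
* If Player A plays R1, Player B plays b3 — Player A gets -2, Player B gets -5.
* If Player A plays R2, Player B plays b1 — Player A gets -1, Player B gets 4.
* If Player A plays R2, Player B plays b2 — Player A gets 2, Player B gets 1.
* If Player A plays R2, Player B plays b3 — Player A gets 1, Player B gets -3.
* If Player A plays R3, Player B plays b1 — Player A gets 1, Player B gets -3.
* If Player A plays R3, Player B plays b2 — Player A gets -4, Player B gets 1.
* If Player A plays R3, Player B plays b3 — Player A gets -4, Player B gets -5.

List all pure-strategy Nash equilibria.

(R1, b1): Player A can switch to R2 (-5 → -1). Not NE.
(R1, b2): Player A can switch to R2 (0 → 2). Not NE.
(R1, b3): Player A can switch to R2 (-2 → 1). Not NE.
(R2, b1): Player A can switch to R3 (-1 → 1). Not NE.
(R2, b2): Player B can switch to b1 (1 → 4). Not NE.
(R2, b3): Player B can switch to b1 (-3 → 4). Not NE.
(R3, b1): Player B can switch to b2 (-3 → 1). Not NE.
(R3, b2): Player A can switch to R1 (-4 → 0). Not NE.
(R3, b3): Player A can switch to R1 (-4 → -2). Not NE.

none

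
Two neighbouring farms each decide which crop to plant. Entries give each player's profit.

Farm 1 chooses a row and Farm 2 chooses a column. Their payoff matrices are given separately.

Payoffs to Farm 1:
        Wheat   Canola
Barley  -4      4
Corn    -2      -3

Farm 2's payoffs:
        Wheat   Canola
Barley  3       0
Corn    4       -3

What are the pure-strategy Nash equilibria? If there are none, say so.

(Barley, Wheat): Farm 1 can switch to Corn (-4 → -2). Not NE.
(Barley, Canola): Farm 2 can switch to Wheat (0 → 3). Not NE.
(Corn, Wheat): Farm 1 gets -2, best alternative -4; Farm 2 gets 4, best alternative -3. No profitable deviation — NE.
(Corn, Canola): Farm 1 can switch to Barley (-3 → 4). Not NE.

Pure NE: (Corn, Wheat)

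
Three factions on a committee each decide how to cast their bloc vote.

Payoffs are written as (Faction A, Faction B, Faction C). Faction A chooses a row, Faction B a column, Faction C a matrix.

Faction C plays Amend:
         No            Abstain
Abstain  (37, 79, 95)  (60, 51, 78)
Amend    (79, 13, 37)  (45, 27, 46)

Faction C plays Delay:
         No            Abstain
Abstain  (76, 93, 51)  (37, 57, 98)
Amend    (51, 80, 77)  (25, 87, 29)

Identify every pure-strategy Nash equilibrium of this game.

This game has no pure Nash equilibrium.

Mark each player's best response to every combination of opponents' strategies; a profile where every player is best-responding is a pure Nash equilibrium.
Faction A against (No, Amend): payoffs 37, 79 → best response Amend.
Faction A against (No, Delay): payoffs 76, 51 → best response Abstain.
Faction A against (Abstain, Amend): payoffs 60, 45 → best response Abstain.
Faction A against (Abstain, Delay): payoffs 37, 25 → best response Abstain.
Faction B against (Abstain, Amend): payoffs 79, 51 → best response No.
Faction B against (Abstain, Delay): payoffs 93, 57 → best response No.
Faction B against (Amend, Amend): payoffs 13, 27 → best response Abstain.
Faction B against (Amend, Delay): payoffs 80, 87 → best response Abstain.
Faction C against (Abstain, No): payoffs 95, 51 → best response Amend.
Faction C against (Abstain, Abstain): payoffs 78, 98 → best response Delay.
Faction C against (Amend, No): payoffs 37, 77 → best response Delay.
Faction C against (Amend, Abstain): payoffs 46, 29 → best response Amend.
No profile is a mutual best response for all players.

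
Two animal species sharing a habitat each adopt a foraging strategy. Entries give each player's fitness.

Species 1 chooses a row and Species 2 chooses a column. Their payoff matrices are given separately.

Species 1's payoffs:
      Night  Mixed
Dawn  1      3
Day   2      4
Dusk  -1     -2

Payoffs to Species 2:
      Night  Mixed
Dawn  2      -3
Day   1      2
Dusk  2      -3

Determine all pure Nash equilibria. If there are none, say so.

The unique pure-strategy Nash equilibrium is (Day, Mixed).

Mark each player's best response to every combination of opponents' strategies; a profile where every player is best-responding is a pure Nash equilibrium.
Species 1 against Night: payoffs 1, 2, -1 → best response Day.
Species 1 against Mixed: payoffs 3, 4, -2 → best response Day.
Species 2 against Dawn: payoffs 2, -3 → best response Night.
Species 2 against Day: payoffs 1, 2 → best response Mixed.
Species 2 against Dusk: payoffs 2, -3 → best response Night.
Mutual best responses: (Day, Mixed).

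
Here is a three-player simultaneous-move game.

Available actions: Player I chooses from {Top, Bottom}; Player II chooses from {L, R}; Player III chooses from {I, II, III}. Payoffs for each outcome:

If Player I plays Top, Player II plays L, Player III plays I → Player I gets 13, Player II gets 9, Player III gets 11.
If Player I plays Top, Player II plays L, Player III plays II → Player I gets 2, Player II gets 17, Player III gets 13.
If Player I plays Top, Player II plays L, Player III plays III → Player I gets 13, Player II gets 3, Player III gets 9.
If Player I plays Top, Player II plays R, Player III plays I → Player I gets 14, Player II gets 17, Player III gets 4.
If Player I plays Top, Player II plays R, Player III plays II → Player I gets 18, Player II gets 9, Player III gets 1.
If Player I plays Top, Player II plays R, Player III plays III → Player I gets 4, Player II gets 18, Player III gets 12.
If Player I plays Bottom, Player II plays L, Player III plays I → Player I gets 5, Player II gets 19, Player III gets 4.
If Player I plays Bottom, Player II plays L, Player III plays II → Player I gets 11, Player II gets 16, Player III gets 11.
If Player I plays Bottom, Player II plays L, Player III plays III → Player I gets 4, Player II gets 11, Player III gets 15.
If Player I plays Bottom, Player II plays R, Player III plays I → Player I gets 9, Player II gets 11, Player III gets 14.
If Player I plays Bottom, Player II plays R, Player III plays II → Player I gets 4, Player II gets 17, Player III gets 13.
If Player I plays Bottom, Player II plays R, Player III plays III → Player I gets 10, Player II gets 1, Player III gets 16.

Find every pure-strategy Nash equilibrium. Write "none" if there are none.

none

For each player, find the best response to each opponent profile; mutual best responses are the pure NE.
Player I against (L, I): payoffs 13, 5 → best response Top.
Player I against (L, II): payoffs 2, 11 → best response Bottom.
Player I against (L, III): payoffs 13, 4 → best response Top.
Player I against (R, I): payoffs 14, 9 → best response Top.
Player I against (R, II): payoffs 18, 4 → best response Top.
Player I against (R, III): payoffs 4, 10 → best response Bottom.
Player II against (Top, I): payoffs 9, 17 → best response R.
Player II against (Top, II): payoffs 17, 9 → best response L.
Player II against (Top, III): payoffs 3, 18 → best response R.
Player II against (Bottom, I): payoffs 19, 11 → best response L.
Player II against (Bottom, II): payoffs 16, 17 → best response R.
Player II against (Bottom, III): payoffs 11, 1 → best response L.
Player III against (Top, L): payoffs 11, 13, 9 → best response II.
Player III against (Top, R): payoffs 4, 1, 12 → best response III.
Player III against (Bottom, L): payoffs 4, 11, 15 → best response III.
Player III against (Bottom, R): payoffs 14, 13, 16 → best response III.
No profile is a mutual best response for all players.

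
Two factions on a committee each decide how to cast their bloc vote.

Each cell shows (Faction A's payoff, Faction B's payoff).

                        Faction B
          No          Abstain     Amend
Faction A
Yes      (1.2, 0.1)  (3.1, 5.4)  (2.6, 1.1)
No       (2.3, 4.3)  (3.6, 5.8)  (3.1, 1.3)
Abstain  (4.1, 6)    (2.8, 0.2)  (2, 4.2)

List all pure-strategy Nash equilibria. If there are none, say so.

Faction A against No: payoffs 1.2, 2.3, 4.1 → best response Abstain.
Faction A against Abstain: payoffs 3.1, 3.6, 2.8 → best response No.
Faction A against Amend: payoffs 2.6, 3.1, 2 → best response No.
Faction B against Yes: payoffs 0.1, 5.4, 1.1 → best response Abstain.
Faction B against No: payoffs 4.3, 5.8, 1.3 → best response Abstain.
Faction B against Abstain: payoffs 6, 0.2, 4.2 → best response No.
Mutual best responses: (No, Abstain); (Abstain, No).

The pure Nash equilibria are (No, Abstain); (Abstain, No).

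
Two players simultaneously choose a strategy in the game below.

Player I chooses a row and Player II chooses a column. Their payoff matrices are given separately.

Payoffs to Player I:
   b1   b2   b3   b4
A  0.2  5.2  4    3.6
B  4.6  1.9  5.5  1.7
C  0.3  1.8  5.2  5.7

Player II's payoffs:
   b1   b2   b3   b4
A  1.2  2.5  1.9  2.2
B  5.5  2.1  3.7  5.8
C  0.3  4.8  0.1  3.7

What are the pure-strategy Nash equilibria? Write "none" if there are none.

The unique pure-strategy Nash equilibrium is (A, b2).

Player I against b1: payoffs 0.2, 4.6, 0.3 → best response B.
Player I against b2: payoffs 5.2, 1.9, 1.8 → best response A.
Player I against b3: payoffs 4, 5.5, 5.2 → best response B.
Player I against b4: payoffs 3.6, 1.7, 5.7 → best response C.
Player II against A: payoffs 1.2, 2.5, 1.9, 2.2 → best response b2.
Player II against B: payoffs 5.5, 2.1, 3.7, 5.8 → best response b4.
Player II against C: payoffs 0.3, 4.8, 0.1, 3.7 → best response b2.
Mutual best responses: (A, b2).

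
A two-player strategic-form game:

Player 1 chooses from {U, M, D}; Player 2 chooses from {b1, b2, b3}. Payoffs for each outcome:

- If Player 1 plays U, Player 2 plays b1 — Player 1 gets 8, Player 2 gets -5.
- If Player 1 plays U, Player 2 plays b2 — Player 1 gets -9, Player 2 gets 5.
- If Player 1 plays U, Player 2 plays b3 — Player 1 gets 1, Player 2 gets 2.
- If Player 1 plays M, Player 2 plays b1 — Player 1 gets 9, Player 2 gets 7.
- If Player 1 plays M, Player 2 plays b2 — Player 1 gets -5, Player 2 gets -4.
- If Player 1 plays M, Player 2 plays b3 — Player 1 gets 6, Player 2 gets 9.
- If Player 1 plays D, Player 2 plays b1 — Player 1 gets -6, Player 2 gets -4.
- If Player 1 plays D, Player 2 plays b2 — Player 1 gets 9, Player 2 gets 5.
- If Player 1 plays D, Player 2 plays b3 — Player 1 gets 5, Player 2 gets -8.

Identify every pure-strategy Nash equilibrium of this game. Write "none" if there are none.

(M, b3), (D, b2)

(U, b1): Player 1 can switch to M (8 → 9). Not NE.
(U, b2): Player 1 can switch to M (-9 → -5). Not NE.
(U, b3): Player 1 can switch to M (1 → 6). Not NE.
(M, b1): Player 2 can switch to b3 (7 → 9). Not NE.
(M, b2): Player 1 can switch to D (-5 → 9). Not NE.
(M, b3): Player 1 gets 6, best alternative 5; Player 2 gets 9, best alternative 7. No profitable deviation — NE.
(D, b1): Player 1 can switch to U (-6 → 8). Not NE.
(D, b2): Player 1 gets 9, best alternative -5; Player 2 gets 5, best alternative -4. No profitable deviation — NE.
(D, b3): Player 1 can switch to M (5 → 6). Not NE.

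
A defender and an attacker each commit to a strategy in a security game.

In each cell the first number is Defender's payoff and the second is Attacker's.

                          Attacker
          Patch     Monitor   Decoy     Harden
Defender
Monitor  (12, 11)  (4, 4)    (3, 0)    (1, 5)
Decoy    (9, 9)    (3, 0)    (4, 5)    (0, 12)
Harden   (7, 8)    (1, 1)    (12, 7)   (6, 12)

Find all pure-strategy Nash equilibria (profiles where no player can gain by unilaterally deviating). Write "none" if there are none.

(Monitor, Patch): Defender gets 12, best alternative 9; Attacker gets 11, best alternative 5. No profitable deviation — NE.
(Monitor, Monitor): Attacker can switch to Patch (4 → 11). Not NE.
(Monitor, Decoy): Defender can switch to Decoy (3 → 4). Not NE.
(Monitor, Harden): Defender can switch to Harden (1 → 6). Not NE.
(Decoy, Patch): Defender can switch to Monitor (9 → 12). Not NE.
(Decoy, Monitor): Defender can switch to Monitor (3 → 4). Not NE.
(Decoy, Decoy): Defender can switch to Harden (4 → 12). Not NE.
(Decoy, Harden): Defender can switch to Monitor (0 → 1). Not NE.
(Harden, Patch): Defender can switch to Monitor (7 → 12). Not NE.
(Harden, Monitor): Defender can switch to Monitor (1 → 4). Not NE.
(Harden, Decoy): Attacker can switch to Patch (7 → 8). Not NE.
(Harden, Harden): Defender gets 6, best alternative 1; Attacker gets 12, best alternative 8. No profitable deviation — NE.

The pure Nash equilibria are (Monitor, Patch); (Harden, Harden).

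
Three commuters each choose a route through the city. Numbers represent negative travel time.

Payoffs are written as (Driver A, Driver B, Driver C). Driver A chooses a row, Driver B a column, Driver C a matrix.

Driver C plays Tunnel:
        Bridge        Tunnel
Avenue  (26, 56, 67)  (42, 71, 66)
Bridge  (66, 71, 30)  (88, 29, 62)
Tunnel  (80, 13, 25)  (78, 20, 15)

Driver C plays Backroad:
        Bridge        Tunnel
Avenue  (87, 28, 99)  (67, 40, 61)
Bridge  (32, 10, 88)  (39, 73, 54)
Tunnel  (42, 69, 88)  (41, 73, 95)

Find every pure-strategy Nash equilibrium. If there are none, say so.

Driver A against (Bridge, Tunnel): payoffs 26, 66, 80 → best response Tunnel.
Driver A against (Bridge, Backroad): payoffs 87, 32, 42 → best response Avenue.
Driver A against (Tunnel, Tunnel): payoffs 42, 88, 78 → best response Bridge.
Driver A against (Tunnel, Backroad): payoffs 67, 39, 41 → best response Avenue.
Driver B against (Avenue, Tunnel): payoffs 56, 71 → best response Tunnel.
Driver B against (Avenue, Backroad): payoffs 28, 40 → best response Tunnel.
Driver B against (Bridge, Tunnel): payoffs 71, 29 → best response Bridge.
Driver B against (Bridge, Backroad): payoffs 10, 73 → best response Tunnel.
Driver B against (Tunnel, Tunnel): payoffs 13, 20 → best response Tunnel.
Driver B against (Tunnel, Backroad): payoffs 69, 73 → best response Tunnel.
Driver C against (Avenue, Bridge): payoffs 67, 99 → best response Backroad.
Driver C against (Avenue, Tunnel): payoffs 66, 61 → best response Tunnel.
Driver C against (Bridge, Bridge): payoffs 30, 88 → best response Backroad.
Driver C against (Bridge, Tunnel): payoffs 62, 54 → best response Tunnel.
Driver C against (Tunnel, Bridge): payoffs 25, 88 → best response Backroad.
Driver C against (Tunnel, Tunnel): payoffs 15, 95 → best response Backroad.
No profile is a mutual best response for all players.

none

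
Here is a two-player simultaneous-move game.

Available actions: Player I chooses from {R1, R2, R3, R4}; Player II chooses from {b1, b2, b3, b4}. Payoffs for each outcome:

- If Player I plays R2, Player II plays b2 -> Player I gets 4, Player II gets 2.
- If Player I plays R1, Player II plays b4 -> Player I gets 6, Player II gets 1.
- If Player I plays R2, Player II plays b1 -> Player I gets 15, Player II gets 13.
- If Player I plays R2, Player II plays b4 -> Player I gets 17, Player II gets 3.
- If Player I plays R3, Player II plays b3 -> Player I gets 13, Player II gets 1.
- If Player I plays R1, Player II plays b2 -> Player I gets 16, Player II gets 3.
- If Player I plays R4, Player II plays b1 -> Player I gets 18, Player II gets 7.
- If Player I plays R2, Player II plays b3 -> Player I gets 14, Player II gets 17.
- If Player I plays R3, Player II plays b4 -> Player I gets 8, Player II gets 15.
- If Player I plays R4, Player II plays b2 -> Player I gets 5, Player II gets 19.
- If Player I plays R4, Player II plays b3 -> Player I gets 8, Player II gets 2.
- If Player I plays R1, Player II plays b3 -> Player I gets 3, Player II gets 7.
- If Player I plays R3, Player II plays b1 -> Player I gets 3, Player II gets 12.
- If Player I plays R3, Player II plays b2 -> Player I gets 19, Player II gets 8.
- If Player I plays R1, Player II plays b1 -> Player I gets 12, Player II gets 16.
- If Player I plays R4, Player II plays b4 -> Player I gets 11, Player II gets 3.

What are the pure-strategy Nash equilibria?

Player I against b1: payoffs 12, 15, 3, 18 → best response R4.
Player I against b2: payoffs 16, 4, 19, 5 → best response R3.
Player I against b3: payoffs 3, 14, 13, 8 → best response R2.
Player I against b4: payoffs 6, 17, 8, 11 → best response R2.
Player II against R1: payoffs 16, 3, 7, 1 → best response b1.
Player II against R2: payoffs 13, 2, 17, 3 → best response b3.
Player II against R3: payoffs 12, 8, 1, 15 → best response b4.
Player II against R4: payoffs 7, 19, 2, 3 → best response b2.
Mutual best responses: (R2, b3).

The unique pure-strategy Nash equilibrium is (R2, b3).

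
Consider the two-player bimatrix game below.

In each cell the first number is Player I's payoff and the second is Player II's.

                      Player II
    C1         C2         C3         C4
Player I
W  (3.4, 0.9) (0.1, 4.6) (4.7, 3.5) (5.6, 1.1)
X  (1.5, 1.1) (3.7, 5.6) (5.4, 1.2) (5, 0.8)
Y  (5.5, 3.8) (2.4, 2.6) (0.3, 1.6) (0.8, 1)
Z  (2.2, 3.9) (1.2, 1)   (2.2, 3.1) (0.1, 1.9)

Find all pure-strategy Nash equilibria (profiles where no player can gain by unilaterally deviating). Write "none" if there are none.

Player I against C1: payoffs 3.4, 1.5, 5.5, 2.2 → best response Y.
Player I against C2: payoffs 0.1, 3.7, 2.4, 1.2 → best response X.
Player I against C3: payoffs 4.7, 5.4, 0.3, 2.2 → best response X.
Player I against C4: payoffs 5.6, 5, 0.8, 0.1 → best response W.
Player II against W: payoffs 0.9, 4.6, 3.5, 1.1 → best response C2.
Player II against X: payoffs 1.1, 5.6, 1.2, 0.8 → best response C2.
Player II against Y: payoffs 3.8, 2.6, 1.6, 1 → best response C1.
Player II against Z: payoffs 3.9, 1, 3.1, 1.9 → best response C1.
Mutual best responses: (X, C2); (Y, C1).

The pure Nash equilibria are (X, C2) and (Y, C1).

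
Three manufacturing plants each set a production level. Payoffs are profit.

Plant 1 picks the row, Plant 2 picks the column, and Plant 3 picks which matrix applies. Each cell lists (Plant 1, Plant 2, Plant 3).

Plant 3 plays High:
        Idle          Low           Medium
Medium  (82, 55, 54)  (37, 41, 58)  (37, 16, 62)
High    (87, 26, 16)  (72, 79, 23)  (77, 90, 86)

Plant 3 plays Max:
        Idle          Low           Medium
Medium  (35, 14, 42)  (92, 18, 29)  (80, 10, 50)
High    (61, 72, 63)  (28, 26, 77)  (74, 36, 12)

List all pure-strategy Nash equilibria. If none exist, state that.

Check each profile: it is a Nash equilibrium iff no player can strictly gain by switching unilaterally.
(Medium, Idle, High): Plant 1 can switch to High (82 → 87). Not NE.
(Medium, Idle, Max): Plant 1 can switch to High (35 → 61). Not NE.
(Medium, Low, High): Plant 1 can switch to High (37 → 72). Not NE.
(Medium, Low, Max): Plant 3 can switch to High (29 → 58). Not NE.
(Medium, Medium, High): Plant 1 can switch to High (37 → 77). Not NE.
(Medium, Medium, Max): Plant 2 can switch to Idle (10 → 14). Not NE.
(High, Idle, Max): Plant 1 gets 61, best alternative 35; Plant 2 gets 72, best alternative 36; Plant 3 gets 63, best alternative 16. No profitable deviation — NE.
(High, Medium, High): Plant 1 gets 77, best alternative 37; Plant 2 gets 90, best alternative 79; Plant 3 gets 86, best alternative 12. No profitable deviation — NE.
(The remaining 4 profiles each have a profitable deviation by the same check.)

The pure Nash equilibria are (High, Idle, Max) and (High, Medium, High).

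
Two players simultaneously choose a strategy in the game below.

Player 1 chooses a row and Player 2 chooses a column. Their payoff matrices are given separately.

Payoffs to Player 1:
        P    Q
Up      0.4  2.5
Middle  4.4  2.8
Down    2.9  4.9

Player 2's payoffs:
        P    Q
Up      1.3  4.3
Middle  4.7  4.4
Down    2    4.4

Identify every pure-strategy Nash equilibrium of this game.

The pure Nash equilibria are (Middle, P), (Down, Q).

Mark each player's best response to every combination of opponents' strategies; a profile where every player is best-responding is a pure Nash equilibrium.
Player 1 against P: payoffs 0.4, 4.4, 2.9 → best response Middle.
Player 1 against Q: payoffs 2.5, 2.8, 4.9 → best response Down.
Player 2 against Up: payoffs 1.3, 4.3 → best response Q.
Player 2 against Middle: payoffs 4.7, 4.4 → best response P.
Player 2 against Down: payoffs 2, 4.4 → best response Q.
Mutual best responses: (Middle, P); (Down, Q).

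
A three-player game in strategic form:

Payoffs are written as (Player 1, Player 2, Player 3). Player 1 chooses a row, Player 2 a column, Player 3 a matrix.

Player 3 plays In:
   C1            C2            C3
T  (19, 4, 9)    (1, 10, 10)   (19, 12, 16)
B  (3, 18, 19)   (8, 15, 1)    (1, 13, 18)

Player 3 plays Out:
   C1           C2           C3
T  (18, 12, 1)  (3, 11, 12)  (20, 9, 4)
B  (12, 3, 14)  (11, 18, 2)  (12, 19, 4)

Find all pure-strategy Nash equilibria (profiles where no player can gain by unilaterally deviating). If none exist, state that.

(T, C3, In)

Player 1 against (C1, In): payoffs 19, 3 → best response T.
Player 1 against (C1, Out): payoffs 18, 12 → best response T.
Player 1 against (C2, In): payoffs 1, 8 → best response B.
Player 1 against (C2, Out): payoffs 3, 11 → best response B.
Player 1 against (C3, In): payoffs 19, 1 → best response T.
Player 1 against (C3, Out): payoffs 20, 12 → best response T.
Player 2 against (T, In): payoffs 4, 10, 12 → best response C3.
Player 2 against (T, Out): payoffs 12, 11, 9 → best response C1.
Player 2 against (B, In): payoffs 18, 15, 13 → best response C1.
Player 2 against (B, Out): payoffs 3, 18, 19 → best response C3.
Player 3 against (T, C1): payoffs 9, 1 → best response In.
Player 3 against (T, C2): payoffs 10, 12 → best response Out.
Player 3 against (T, C3): payoffs 16, 4 → best response In.
Player 3 against (B, C1): payoffs 19, 14 → best response In.
Player 3 against (B, C2): payoffs 1, 2 → best response Out.
Player 3 against (B, C3): payoffs 18, 4 → best response In.
Mutual best responses: (T, C3, In).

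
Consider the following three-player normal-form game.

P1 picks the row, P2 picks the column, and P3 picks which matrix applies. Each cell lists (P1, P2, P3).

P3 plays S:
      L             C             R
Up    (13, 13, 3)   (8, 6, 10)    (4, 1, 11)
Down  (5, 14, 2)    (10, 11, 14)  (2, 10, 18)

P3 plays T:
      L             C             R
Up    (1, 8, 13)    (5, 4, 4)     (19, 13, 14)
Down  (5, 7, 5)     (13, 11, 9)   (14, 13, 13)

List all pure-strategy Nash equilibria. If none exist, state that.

P1 against (L, S): payoffs 13, 5 → best response Up.
P1 against (L, T): payoffs 1, 5 → best response Down.
P1 against (C, S): payoffs 8, 10 → best response Down.
P1 against (C, T): payoffs 5, 13 → best response Down.
P1 against (R, S): payoffs 4, 2 → best response Up.
P1 against (R, T): payoffs 19, 14 → best response Up.
P2 against (Up, S): payoffs 13, 6, 1 → best response L.
P2 against (Up, T): payoffs 8, 4, 13 → best response R.
P2 against (Down, S): payoffs 14, 11, 10 → best response L.
P2 against (Down, T): payoffs 7, 11, 13 → best response R.
P3 against (Up, L): payoffs 3, 13 → best response T.
P3 against (Up, C): payoffs 10, 4 → best response S.
P3 against (Up, R): payoffs 11, 14 → best response T.
P3 against (Down, L): payoffs 2, 5 → best response T.
P3 against (Down, C): payoffs 14, 9 → best response S.
P3 against (Down, R): payoffs 18, 13 → best response S.
Mutual best responses: (Up, R, T).

(Up, R, T)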